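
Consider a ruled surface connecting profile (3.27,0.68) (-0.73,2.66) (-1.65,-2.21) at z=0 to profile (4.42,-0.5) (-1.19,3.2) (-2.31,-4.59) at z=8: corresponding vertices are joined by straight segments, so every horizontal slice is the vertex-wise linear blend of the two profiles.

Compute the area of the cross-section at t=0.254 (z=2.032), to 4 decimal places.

Cross-section at t=0.254: each vertex is (1-t)·p0[i] + t·p1[i].
  v1: (1-0.254)·(3.27,0.68) + 0.254·(4.42,-0.5) = (3.5621,0.3803)
  v2: (1-0.254)·(-0.73,2.66) + 0.254·(-1.19,3.2) = (-0.8468,2.7972)
  v3: (1-0.254)·(-1.65,-2.21) + 0.254·(-2.31,-4.59) = (-1.8176,-2.8145)
Shoelace sum Σ(x_i·y_{i+1} − x_{i+1}·y_i):
  i=1: 3.5621·2.7972 − -0.8468·0.3803 = +10.2858 (running +10.2858)
  i=2: -0.8468·-2.8145 − -1.8176·2.7972 = +7.4677 (running +17.7535)
  i=3: -1.8176·0.3803 − 3.5621·-2.8145 = +9.3344 (running +27.0879)
Area = |Σ|/2 = |27.0879|/2 = 13.5439

Area at t=0.254: 13.5439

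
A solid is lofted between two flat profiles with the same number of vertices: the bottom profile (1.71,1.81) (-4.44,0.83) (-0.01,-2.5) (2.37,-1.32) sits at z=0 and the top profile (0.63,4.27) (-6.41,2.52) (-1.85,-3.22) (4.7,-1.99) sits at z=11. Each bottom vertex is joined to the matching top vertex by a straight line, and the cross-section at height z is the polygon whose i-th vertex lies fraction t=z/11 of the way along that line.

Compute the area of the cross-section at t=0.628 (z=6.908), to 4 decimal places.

Cross-section at t=0.628: each vertex is (1-t)·p0[i] + t·p1[i].
  v1: (1-0.628)·(1.71,1.81) + 0.628·(0.63,4.27) = (1.0318,3.3549)
  v2: (1-0.628)·(-4.44,0.83) + 0.628·(-6.41,2.52) = (-5.6772,1.8913)
  v3: (1-0.628)·(-0.01,-2.5) + 0.628·(-1.85,-3.22) = (-1.1655,-2.9522)
  v4: (1-0.628)·(2.37,-1.32) + 0.628·(4.7,-1.99) = (3.8332,-1.7408)
Shoelace sum Σ(x_i·y_{i+1} − x_{i+1}·y_i):
  i=1: 1.0318·1.8913 − -5.6772·3.3549 = +20.9976 (running +20.9976)
  i=2: -5.6772·-2.9522 − -1.1655·1.8913 = +18.9643 (running +39.9618)
  i=3: -1.1655·-1.7408 − 3.8332·-2.9522 = +13.3452 (running +53.3071)
  i=4: 3.8332·3.3549 − 1.0318·-1.7408 = +14.6561 (running +67.9632)
Area = |Σ|/2 = |67.9632|/2 = 33.9816

Area at t=0.628: 33.9816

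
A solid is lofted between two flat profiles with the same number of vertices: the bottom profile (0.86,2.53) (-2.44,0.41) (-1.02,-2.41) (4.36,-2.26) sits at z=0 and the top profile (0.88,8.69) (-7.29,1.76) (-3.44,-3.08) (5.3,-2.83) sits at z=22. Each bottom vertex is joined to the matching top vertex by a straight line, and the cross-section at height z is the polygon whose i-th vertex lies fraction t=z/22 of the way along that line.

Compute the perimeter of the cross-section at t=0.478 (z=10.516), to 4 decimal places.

Cross-section at t=0.478: each vertex is (1-t)·p0[i] + t·p1[i].
  v1: (1-0.478)·(0.86,2.53) + 0.478·(0.88,8.69) = (0.8696,5.4745)
  v2: (1-0.478)·(-2.44,0.41) + 0.478·(-7.29,1.76) = (-4.7583,1.0553)
  v3: (1-0.478)·(-1.02,-2.41) + 0.478·(-3.44,-3.08) = (-2.1768,-2.7303)
  v4: (1-0.478)·(4.36,-2.26) + 0.478·(5.3,-2.83) = (4.8093,-2.5325)
Perimeter = Σ |v_{i+1} − v_i|:
  edge 1→2: √(-5.6279² + -4.4192²) = 7.1556 (running 7.1556)
  edge 2→3: √(2.5815² + -3.7856²) = 4.5820 (running 11.7376)
  edge 3→4: √(6.9861² + 0.1978²) = 6.9889 (running 18.7264)
  edge 4→1: √(-3.9398² + 8.0069²) = 8.9237 (running 27.6502)
Perimeter = 27.6502

Perimeter at t=0.478: 27.6502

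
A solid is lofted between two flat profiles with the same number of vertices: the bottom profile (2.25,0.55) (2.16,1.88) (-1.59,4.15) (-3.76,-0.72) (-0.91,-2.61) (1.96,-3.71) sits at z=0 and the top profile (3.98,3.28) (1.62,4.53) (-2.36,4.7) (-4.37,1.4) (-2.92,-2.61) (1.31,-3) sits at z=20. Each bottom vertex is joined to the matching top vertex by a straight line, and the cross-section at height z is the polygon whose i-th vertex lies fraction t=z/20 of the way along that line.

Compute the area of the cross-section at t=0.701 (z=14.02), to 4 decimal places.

Cross-section at t=0.701: each vertex is (1-t)·p0[i] + t·p1[i].
  v1: (1-0.701)·(2.25,0.55) + 0.701·(3.98,3.28) = (3.4627,2.4637)
  v2: (1-0.701)·(2.16,1.88) + 0.701·(1.62,4.53) = (1.7815,3.7377)
  v3: (1-0.701)·(-1.59,4.15) + 0.701·(-2.36,4.7) = (-2.1298,4.5355)
  v4: (1-0.701)·(-3.76,-0.72) + 0.701·(-4.37,1.4) = (-4.1876,0.7661)
  v5: (1-0.701)·(-0.91,-2.61) + 0.701·(-2.92,-2.61) = (-2.3190,-2.6100)
  v6: (1-0.701)·(1.96,-3.71) + 0.701·(1.31,-3) = (1.5044,-3.2123)
Shoelace sum Σ(x_i·y_{i+1} − x_{i+1}·y_i):
  i=1: 3.4627·3.7377 − 1.7815·2.4637 = +8.5534 (running +8.5534)
  i=2: 1.7815·4.5355 − -2.1298·3.7377 = +16.0402 (running +24.5937)
  i=3: -2.1298·0.7661 − -4.1876·4.5355 = +17.3615 (running +41.9551)
  i=4: -4.1876·-2.6100 − -2.3190·0.7661 = +12.7063 (running +54.6614)
  i=5: -2.3190·-3.2123 − 1.5044·-2.6100 = +11.3757 (running +66.0371)
  i=6: 1.5044·2.4637 − 3.4627·-3.2123 = +14.8296 (running +80.8667)
Area = |Σ|/2 = |80.8667|/2 = 40.4334

Area at t=0.701: 40.4334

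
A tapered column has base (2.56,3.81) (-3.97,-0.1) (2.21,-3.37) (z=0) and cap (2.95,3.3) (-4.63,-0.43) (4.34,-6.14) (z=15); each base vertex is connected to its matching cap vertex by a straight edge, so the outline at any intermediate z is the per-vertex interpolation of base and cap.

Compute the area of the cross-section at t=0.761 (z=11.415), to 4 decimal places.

Area at t=0.761: 34.4515

Cross-section at t=0.761: each vertex is (1-t)·p0[i] + t·p1[i].
  v1: (1-0.761)·(2.56,3.81) + 0.761·(2.95,3.3) = (2.8568,3.4219)
  v2: (1-0.761)·(-3.97,-0.1) + 0.761·(-4.63,-0.43) = (-4.4723,-0.3511)
  v3: (1-0.761)·(2.21,-3.37) + 0.761·(4.34,-6.14) = (3.8309,-5.4780)
Shoelace sum Σ(x_i·y_{i+1} − x_{i+1}·y_i):
  i=1: 2.8568·-0.3511 − -4.4723·3.4219 = +14.3005 (running +14.3005)
  i=2: -4.4723·-5.4780 − 3.8309·-0.3511 = +25.8441 (running +40.1445)
  i=3: 3.8309·3.4219 − 2.8568·-5.4780 = +28.7584 (running +68.9030)
Area = |Σ|/2 = |68.9030|/2 = 34.4515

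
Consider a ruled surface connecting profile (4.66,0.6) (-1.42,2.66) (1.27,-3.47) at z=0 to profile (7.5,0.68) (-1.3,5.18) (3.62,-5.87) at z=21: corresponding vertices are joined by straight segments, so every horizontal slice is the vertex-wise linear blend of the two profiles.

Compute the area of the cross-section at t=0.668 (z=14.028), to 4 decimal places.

Cross-section at t=0.668: each vertex is (1-t)·p0[i] + t·p1[i].
  v1: (1-0.668)·(4.66,0.6) + 0.668·(7.5,0.68) = (6.5571,0.6534)
  v2: (1-0.668)·(-1.42,2.66) + 0.668·(-1.3,5.18) = (-1.3398,4.3434)
  v3: (1-0.668)·(1.27,-3.47) + 0.668·(3.62,-5.87) = (2.8398,-5.0732)
Shoelace sum Σ(x_i·y_{i+1} − x_{i+1}·y_i):
  i=1: 6.5571·4.3434 − -1.3398·0.6534 = +29.3554 (running +29.3554)
  i=2: -1.3398·-5.0732 − 2.8398·4.3434 = -5.5370 (running +23.8184)
  i=3: 2.8398·0.6534 − 6.5571·-5.0732 = +35.1212 (running +58.9397)
Area = |Σ|/2 = |58.9397|/2 = 29.4698

Area at t=0.668: 29.4698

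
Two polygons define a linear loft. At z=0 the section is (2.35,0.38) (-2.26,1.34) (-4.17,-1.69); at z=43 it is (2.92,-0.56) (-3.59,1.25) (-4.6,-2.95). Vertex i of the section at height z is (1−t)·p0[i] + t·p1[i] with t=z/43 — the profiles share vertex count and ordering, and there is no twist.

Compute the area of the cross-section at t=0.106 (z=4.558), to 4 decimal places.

Cross-section at t=0.106: each vertex is (1-t)·p0[i] + t·p1[i].
  v1: (1-0.106)·(2.35,0.38) + 0.106·(2.92,-0.56) = (2.4104,0.2804)
  v2: (1-0.106)·(-2.26,1.34) + 0.106·(-3.59,1.25) = (-2.4010,1.3305)
  v3: (1-0.106)·(-4.17,-1.69) + 0.106·(-4.6,-2.95) = (-4.2156,-1.8236)
Shoelace sum Σ(x_i·y_{i+1} − x_{i+1}·y_i):
  i=1: 2.4104·1.3305 − -2.4010·0.2804 = +3.8801 (running +3.8801)
  i=2: -2.4010·-1.8236 − -4.2156·1.3305 = +9.9870 (running +13.8671)
  i=3: -4.2156·0.2804 − 2.4104·-1.8236 = +3.2137 (running +17.0808)
Area = |Σ|/2 = |17.0808|/2 = 8.5404

Area at t=0.106: 8.5404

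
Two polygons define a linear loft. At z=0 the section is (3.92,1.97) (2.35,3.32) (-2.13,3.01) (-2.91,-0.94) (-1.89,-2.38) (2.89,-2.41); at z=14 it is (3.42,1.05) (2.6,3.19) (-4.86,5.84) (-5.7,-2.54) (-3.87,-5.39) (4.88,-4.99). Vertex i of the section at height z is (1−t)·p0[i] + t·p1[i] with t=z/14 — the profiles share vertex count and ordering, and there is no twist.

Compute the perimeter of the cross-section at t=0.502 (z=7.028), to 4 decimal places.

Cross-section at t=0.502: each vertex is (1-t)·p0[i] + t·p1[i].
  v1: (1-0.502)·(3.92,1.97) + 0.502·(3.42,1.05) = (3.6690,1.5082)
  v2: (1-0.502)·(2.35,3.32) + 0.502·(2.6,3.19) = (2.4755,3.2547)
  v3: (1-0.502)·(-2.13,3.01) + 0.502·(-4.86,5.84) = (-3.5005,4.4307)
  v4: (1-0.502)·(-2.91,-0.94) + 0.502·(-5.7,-2.54) = (-4.3106,-1.7432)
  v5: (1-0.502)·(-1.89,-2.38) + 0.502·(-3.87,-5.39) = (-2.8840,-3.8910)
  v6: (1-0.502)·(2.89,-2.41) + 0.502·(4.88,-4.99) = (3.8890,-3.7052)
Perimeter = Σ |v_{i+1} − v_i|:
  edge 1→2: √(-1.1935² + 1.7466²) = 2.1154 (running 2.1154)
  edge 2→3: √(-5.9760² + 1.1759²) = 6.0906 (running 8.2060)
  edge 3→4: √(-0.8101² + -6.1739²) = 6.2268 (running 14.4328)
  edge 4→5: √(1.4266² + -2.1478²) = 2.5784 (running 17.0112)
  edge 5→6: √(6.7729² + 0.1859²) = 6.7755 (running 23.7867)
  edge 6→1: √(-0.2200² + 5.2133²) = 5.2180 (running 29.0047)
Perimeter = 29.0047

Perimeter at t=0.502: 29.0047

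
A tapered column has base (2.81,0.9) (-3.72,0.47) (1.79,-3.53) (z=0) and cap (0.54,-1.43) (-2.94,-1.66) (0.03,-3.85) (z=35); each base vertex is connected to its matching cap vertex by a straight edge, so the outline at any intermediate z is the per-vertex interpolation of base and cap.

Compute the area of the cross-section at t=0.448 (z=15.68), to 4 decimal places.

Cross-section at t=0.448: each vertex is (1-t)·p0[i] + t·p1[i].
  v1: (1-0.448)·(2.81,0.9) + 0.448·(0.54,-1.43) = (1.7930,-0.1438)
  v2: (1-0.448)·(-3.72,0.47) + 0.448·(-2.94,-1.66) = (-3.3706,-0.4842)
  v3: (1-0.448)·(1.79,-3.53) + 0.448·(0.03,-3.85) = (1.0015,-3.6734)
Shoelace sum Σ(x_i·y_{i+1} − x_{i+1}·y_i):
  i=1: 1.7930·-0.4842 − -3.3706·-0.1438 = -1.3531 (running -1.3531)
  i=2: -3.3706·-3.6734 − 1.0015·-0.4842 = +12.8663 (running +11.5132)
  i=3: 1.0015·-0.1438 − 1.7930·-3.6734 = +6.4424 (running +17.9556)
Area = |Σ|/2 = |17.9556|/2 = 8.9778

Area at t=0.448: 8.9778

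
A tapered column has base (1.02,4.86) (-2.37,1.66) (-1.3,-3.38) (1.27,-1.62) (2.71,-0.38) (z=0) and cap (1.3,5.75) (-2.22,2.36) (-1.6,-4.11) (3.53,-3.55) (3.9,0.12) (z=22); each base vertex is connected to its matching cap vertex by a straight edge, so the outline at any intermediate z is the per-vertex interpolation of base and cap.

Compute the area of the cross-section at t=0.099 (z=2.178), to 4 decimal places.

Cross-section at t=0.099: each vertex is (1-t)·p0[i] + t·p1[i].
  v1: (1-0.099)·(1.02,4.86) + 0.099·(1.3,5.75) = (1.0477,4.9481)
  v2: (1-0.099)·(-2.37,1.66) + 0.099·(-2.22,2.36) = (-2.3552,1.7293)
  v3: (1-0.099)·(-1.3,-3.38) + 0.099·(-1.6,-4.11) = (-1.3297,-3.4523)
  v4: (1-0.099)·(1.27,-1.62) + 0.099·(3.53,-3.55) = (1.4937,-1.8111)
  v5: (1-0.099)·(2.71,-0.38) + 0.099·(3.9,0.12) = (2.8278,-0.3305)
Shoelace sum Σ(x_i·y_{i+1} − x_{i+1}·y_i):
  i=1: 1.0477·1.7293 − -2.3552·4.9481 = +13.4654 (running +13.4654)
  i=2: -2.3552·-3.4523 − -1.3297·1.7293 = +10.4301 (running +23.8954)
  i=3: -1.3297·-1.8111 − 1.4937·-3.4523 = +7.5650 (running +31.4604)
  i=4: 1.4937·-0.3305 − 2.8278·-1.8111 = +4.6277 (running +36.0881)
  i=5: 2.8278·4.9481 − 1.0477·-0.3305 = +14.3386 (running +50.4267)
Area = |Σ|/2 = |50.4267|/2 = 25.2133

Area at t=0.099: 25.2133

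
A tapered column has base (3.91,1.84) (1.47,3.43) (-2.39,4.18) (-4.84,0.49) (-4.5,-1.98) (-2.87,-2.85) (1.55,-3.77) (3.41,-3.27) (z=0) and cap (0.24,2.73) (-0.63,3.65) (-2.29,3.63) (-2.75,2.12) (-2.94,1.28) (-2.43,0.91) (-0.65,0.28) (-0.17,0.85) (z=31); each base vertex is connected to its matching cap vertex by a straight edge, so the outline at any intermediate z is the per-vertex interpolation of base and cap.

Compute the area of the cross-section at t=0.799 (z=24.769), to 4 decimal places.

Area at t=0.799: 13.6471

Cross-section at t=0.799: each vertex is (1-t)·p0[i] + t·p1[i].
  v1: (1-0.799)·(3.91,1.84) + 0.799·(0.24,2.73) = (0.9777,2.5511)
  v2: (1-0.799)·(1.47,3.43) + 0.799·(-0.63,3.65) = (-0.2079,3.6058)
  v3: (1-0.799)·(-2.39,4.18) + 0.799·(-2.29,3.63) = (-2.3101,3.7405)
  v4: (1-0.799)·(-4.84,0.49) + 0.799·(-2.75,2.12) = (-3.1701,1.7924)
  v5: (1-0.799)·(-4.5,-1.98) + 0.799·(-2.94,1.28) = (-3.2536,0.6247)
  v6: (1-0.799)·(-2.87,-2.85) + 0.799·(-2.43,0.91) = (-2.5184,0.1542)
  v7: (1-0.799)·(1.55,-3.77) + 0.799·(-0.65,0.28) = (-0.2078,-0.5340)
  v8: (1-0.799)·(3.41,-3.27) + 0.799·(-0.17,0.85) = (0.5496,0.0219)
Shoelace sum Σ(x_i·y_{i+1} − x_{i+1}·y_i):
  i=1: 0.9777·3.6058 − -0.2079·2.5511 = +4.0556 (running +4.0556)
  i=2: -0.2079·3.7405 − -2.3101·3.6058 = +7.5521 (running +11.6077)
  i=3: -2.3101·1.7924 − -3.1701·3.7405 = +7.7173 (running +19.3250)
  i=4: -3.1701·0.6247 − -3.2536·1.7924 = +3.8511 (running +23.1761)
  i=5: -3.2536·0.1542 − -2.5184·0.6247 = +1.0715 (running +24.2477)
  i=6: -2.5184·-0.5340 − -0.2078·0.1542 = +1.3770 (running +25.6247)
  i=7: -0.2078·0.0219 − 0.5496·-0.5340 = +0.2890 (running +25.9136)
  i=8: 0.5496·2.5511 − 0.9777·0.0219 = +1.3806 (running +27.2943)
Area = |Σ|/2 = |27.2943|/2 = 13.6471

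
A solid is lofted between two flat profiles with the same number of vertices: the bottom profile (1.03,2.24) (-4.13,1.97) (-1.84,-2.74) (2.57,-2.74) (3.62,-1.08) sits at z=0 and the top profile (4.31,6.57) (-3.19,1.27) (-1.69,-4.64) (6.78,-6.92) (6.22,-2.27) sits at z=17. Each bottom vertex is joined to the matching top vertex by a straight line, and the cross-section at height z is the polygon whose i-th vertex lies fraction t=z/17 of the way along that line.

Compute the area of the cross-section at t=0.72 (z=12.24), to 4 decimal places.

Area at t=0.72: 64.9435

Cross-section at t=0.72: each vertex is (1-t)·p0[i] + t·p1[i].
  v1: (1-0.72)·(1.03,2.24) + 0.72·(4.31,6.57) = (3.3916,5.3576)
  v2: (1-0.72)·(-4.13,1.97) + 0.72·(-3.19,1.27) = (-3.4532,1.4660)
  v3: (1-0.72)·(-1.84,-2.74) + 0.72·(-1.69,-4.64) = (-1.7320,-4.1080)
  v4: (1-0.72)·(2.57,-2.74) + 0.72·(6.78,-6.92) = (5.6012,-5.7496)
  v5: (1-0.72)·(3.62,-1.08) + 0.72·(6.22,-2.27) = (5.4920,-1.9368)
Shoelace sum Σ(x_i·y_{i+1} − x_{i+1}·y_i):
  i=1: 3.3916·1.4660 − -3.4532·5.3576 = +23.4729 (running +23.4729)
  i=2: -3.4532·-4.1080 − -1.7320·1.4660 = +16.7249 (running +40.1978)
  i=3: -1.7320·-5.7496 − 5.6012·-4.1080 = +32.9680 (running +73.1658)
  i=4: 5.6012·-1.9368 − 5.4920·-5.7496 = +20.7284 (running +93.8942)
  i=5: 5.4920·5.3576 − 3.3916·-1.9368 = +35.9928 (running +129.8870)
Area = |Σ|/2 = |129.8870|/2 = 64.9435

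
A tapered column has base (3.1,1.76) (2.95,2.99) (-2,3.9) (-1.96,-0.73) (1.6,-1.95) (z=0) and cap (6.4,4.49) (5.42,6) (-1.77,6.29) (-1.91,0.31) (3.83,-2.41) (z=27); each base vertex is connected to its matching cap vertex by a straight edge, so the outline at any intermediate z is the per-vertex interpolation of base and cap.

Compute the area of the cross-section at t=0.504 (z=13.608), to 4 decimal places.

Cross-section at t=0.504: each vertex is (1-t)·p0[i] + t·p1[i].
  v1: (1-0.504)·(3.1,1.76) + 0.504·(6.4,4.49) = (4.7632,3.1359)
  v2: (1-0.504)·(2.95,2.99) + 0.504·(5.42,6) = (4.1949,4.5070)
  v3: (1-0.504)·(-2,3.9) + 0.504·(-1.77,6.29) = (-1.8841,5.1046)
  v4: (1-0.504)·(-1.96,-0.73) + 0.504·(-1.91,0.31) = (-1.9348,-0.2058)
  v5: (1-0.504)·(1.6,-1.95) + 0.504·(3.83,-2.41) = (2.7239,-2.1818)
Shoelace sum Σ(x_i·y_{i+1} − x_{i+1}·y_i):
  i=1: 4.7632·4.5070 − 4.1949·3.1359 = +8.3131 (running +8.3131)
  i=2: 4.1949·5.1046 − -1.8841·4.5070 = +29.9046 (running +38.2178)
  i=3: -1.8841·-0.2058 − -1.9348·5.1046 = +10.2641 (running +48.4819)
  i=4: -1.9348·-2.1818 − 2.7239·-0.2058 = +4.7821 (running +53.2640)
  i=5: 2.7239·3.1359 − 4.7632·-2.1818 = +18.9345 (running +72.1985)
Area = |Σ|/2 = |72.1985|/2 = 36.0993

Area at t=0.504: 36.0993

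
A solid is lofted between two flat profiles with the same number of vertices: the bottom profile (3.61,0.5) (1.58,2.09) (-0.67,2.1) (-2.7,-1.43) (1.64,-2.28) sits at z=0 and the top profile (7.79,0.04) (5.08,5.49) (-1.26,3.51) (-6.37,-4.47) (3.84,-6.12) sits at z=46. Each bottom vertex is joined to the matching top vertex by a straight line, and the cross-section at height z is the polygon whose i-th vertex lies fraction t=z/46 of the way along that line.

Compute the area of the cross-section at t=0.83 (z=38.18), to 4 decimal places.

Cross-section at t=0.83: each vertex is (1-t)·p0[i] + t·p1[i].
  v1: (1-0.83)·(3.61,0.5) + 0.83·(7.79,0.04) = (7.0794,0.1182)
  v2: (1-0.83)·(1.58,2.09) + 0.83·(5.08,5.49) = (4.4850,4.9120)
  v3: (1-0.83)·(-0.67,2.1) + 0.83·(-1.26,3.51) = (-1.1597,3.2703)
  v4: (1-0.83)·(-2.7,-1.43) + 0.83·(-6.37,-4.47) = (-5.7461,-3.9532)
  v5: (1-0.83)·(1.64,-2.28) + 0.83·(3.84,-6.12) = (3.4660,-5.4672)
Shoelace sum Σ(x_i·y_{i+1} − x_{i+1}·y_i):
  i=1: 7.0794·4.9120 − 4.4850·0.1182 = +34.2439 (running +34.2439)
  i=2: 4.4850·3.2703 − -1.1597·4.9120 = +20.3637 (running +54.6076)
  i=3: -1.1597·-3.9532 − -5.7461·3.2703 = +23.3760 (running +77.9836)
  i=4: -5.7461·-5.4672 − 3.4660·-3.9532 = +45.1169 (running +123.1005)
  i=5: 3.4660·0.1182 − 7.0794·-5.4672 = +39.1142 (running +162.2147)
Area = |Σ|/2 = |162.2147|/2 = 81.1073

Area at t=0.83: 81.1073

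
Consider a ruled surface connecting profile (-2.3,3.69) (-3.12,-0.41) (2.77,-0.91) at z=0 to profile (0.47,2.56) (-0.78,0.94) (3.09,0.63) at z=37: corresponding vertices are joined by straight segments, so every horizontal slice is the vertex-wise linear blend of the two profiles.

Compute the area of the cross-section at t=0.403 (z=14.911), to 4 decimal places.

Cross-section at t=0.403: each vertex is (1-t)·p0[i] + t·p1[i].
  v1: (1-0.403)·(-2.3,3.69) + 0.403·(0.47,2.56) = (-1.1837,3.2346)
  v2: (1-0.403)·(-3.12,-0.41) + 0.403·(-0.78,0.94) = (-2.1770,0.1341)
  v3: (1-0.403)·(2.77,-0.91) + 0.403·(3.09,0.63) = (2.8990,-0.2894)
Shoelace sum Σ(x_i·y_{i+1} − x_{i+1}·y_i):
  i=1: -1.1837·0.1341 − -2.1770·3.2346 = +6.8830 (running +6.8830)
  i=2: -2.1770·-0.2894 − 2.8990·0.1341 = +0.2414 (running +7.1244)
  i=3: 2.8990·3.2346 − -1.1837·-0.2894 = +9.0345 (running +16.1588)
Area = |Σ|/2 = |16.1588|/2 = 8.0794

Area at t=0.403: 8.0794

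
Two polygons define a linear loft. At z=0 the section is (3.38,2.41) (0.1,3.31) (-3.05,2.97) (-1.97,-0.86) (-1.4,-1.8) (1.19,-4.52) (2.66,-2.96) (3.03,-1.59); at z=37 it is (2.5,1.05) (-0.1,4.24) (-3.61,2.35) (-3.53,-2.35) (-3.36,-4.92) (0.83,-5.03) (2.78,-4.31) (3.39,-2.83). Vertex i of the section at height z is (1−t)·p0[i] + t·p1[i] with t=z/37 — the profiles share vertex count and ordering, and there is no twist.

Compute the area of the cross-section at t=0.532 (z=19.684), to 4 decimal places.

Cross-section at t=0.532: each vertex is (1-t)·p0[i] + t·p1[i].
  v1: (1-0.532)·(3.38,2.41) + 0.532·(2.5,1.05) = (2.9118,1.6865)
  v2: (1-0.532)·(0.1,3.31) + 0.532·(-0.1,4.24) = (-0.0064,3.8048)
  v3: (1-0.532)·(-3.05,2.97) + 0.532·(-3.61,2.35) = (-3.3479,2.6402)
  v4: (1-0.532)·(-1.97,-0.86) + 0.532·(-3.53,-2.35) = (-2.7999,-1.6527)
  v5: (1-0.532)·(-1.4,-1.8) + 0.532·(-3.36,-4.92) = (-2.4427,-3.4598)
  v6: (1-0.532)·(1.19,-4.52) + 0.532·(0.83,-5.03) = (0.9985,-4.7913)
  v7: (1-0.532)·(2.66,-2.96) + 0.532·(2.78,-4.31) = (2.7238,-3.6782)
  v8: (1-0.532)·(3.03,-1.59) + 0.532·(3.39,-2.83) = (3.2215,-2.2497)
Shoelace sum Σ(x_i·y_{i+1} − x_{i+1}·y_i):
  i=1: 2.9118·3.8048 − -0.0064·1.6865 = +11.0896 (running +11.0896)
  i=2: -0.0064·2.6402 − -3.3479·3.8048 = +12.7211 (running +23.8108)
  i=3: -3.3479·-1.6527 − -2.7999·2.6402 = +12.9253 (running +36.7361)
  i=4: -2.7999·-3.4598 − -2.4427·-1.6527 = +5.6502 (running +42.3863)
  i=5: -2.4427·-4.7913 − 0.9985·-3.4598 = +15.1584 (running +57.5447)
  i=6: 0.9985·-3.6782 − 2.7238·-4.7913 = +9.3782 (running +66.9229)
  i=7: 2.7238·-2.2497 − 3.2215·-3.6782 = +5.7216 (running +72.6445)
  i=8: 3.2215·1.6865 − 2.9118·-2.2497 = +11.9837 (running +84.6283)
Area = |Σ|/2 = |84.6283|/2 = 42.3141

Area at t=0.532: 42.3141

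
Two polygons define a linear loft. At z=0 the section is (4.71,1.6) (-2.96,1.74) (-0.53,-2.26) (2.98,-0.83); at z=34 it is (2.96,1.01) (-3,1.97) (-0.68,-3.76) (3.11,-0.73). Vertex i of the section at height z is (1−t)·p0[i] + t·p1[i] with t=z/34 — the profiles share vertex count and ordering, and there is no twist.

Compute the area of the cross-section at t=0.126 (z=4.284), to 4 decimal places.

Cross-section at t=0.126: each vertex is (1-t)·p0[i] + t·p1[i].
  v1: (1-0.126)·(4.71,1.6) + 0.126·(2.96,1.01) = (4.4895,1.5257)
  v2: (1-0.126)·(-2.96,1.74) + 0.126·(-3,1.97) = (-2.9650,1.7690)
  v3: (1-0.126)·(-0.53,-2.26) + 0.126·(-0.68,-3.76) = (-0.5489,-2.4490)
  v4: (1-0.126)·(2.98,-0.83) + 0.126·(3.11,-0.73) = (2.9964,-0.8174)
Shoelace sum Σ(x_i·y_{i+1} − x_{i+1}·y_i):
  i=1: 4.4895·1.7690 − -2.9650·1.5257 = +12.4655 (running +12.4655)
  i=2: -2.9650·-2.4490 − -0.5489·1.7690 = +8.2324 (running +20.6979)
  i=3: -0.5489·-0.8174 − 2.9964·-2.4490 = +7.7868 (running +28.4847)
  i=4: 2.9964·1.5257 − 4.4895·-0.8174 = +8.2412 (running +36.7258)
Area = |Σ|/2 = |36.7258|/2 = 18.3629

Area at t=0.126: 18.3629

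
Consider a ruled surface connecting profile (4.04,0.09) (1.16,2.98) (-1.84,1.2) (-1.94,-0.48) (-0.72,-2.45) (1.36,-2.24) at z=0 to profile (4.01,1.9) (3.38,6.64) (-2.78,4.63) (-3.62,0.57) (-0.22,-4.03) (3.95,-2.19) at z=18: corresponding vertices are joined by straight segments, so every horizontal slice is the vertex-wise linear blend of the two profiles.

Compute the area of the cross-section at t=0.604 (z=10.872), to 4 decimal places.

Area at t=0.604: 40.6215

Cross-section at t=0.604: each vertex is (1-t)·p0[i] + t·p1[i].
  v1: (1-0.604)·(4.04,0.09) + 0.604·(4.01,1.9) = (4.0219,1.1832)
  v2: (1-0.604)·(1.16,2.98) + 0.604·(3.38,6.64) = (2.5009,5.1906)
  v3: (1-0.604)·(-1.84,1.2) + 0.604·(-2.78,4.63) = (-2.4078,3.2717)
  v4: (1-0.604)·(-1.94,-0.48) + 0.604·(-3.62,0.57) = (-2.9547,0.1542)
  v5: (1-0.604)·(-0.72,-2.45) + 0.604·(-0.22,-4.03) = (-0.4180,-3.4043)
  v6: (1-0.604)·(1.36,-2.24) + 0.604·(3.95,-2.19) = (2.9244,-2.2098)
Shoelace sum Σ(x_i·y_{i+1} − x_{i+1}·y_i):
  i=1: 4.0219·5.1906 − 2.5009·1.1832 = +17.9170 (running +17.9170)
  i=2: 2.5009·3.2717 − -2.4078·5.1906 = +20.6800 (running +38.5970)
  i=3: -2.4078·0.1542 − -2.9547·3.2717 = +9.2957 (running +47.8927)
  i=4: -2.9547·-3.4043 − -0.4180·0.1542 = +10.1233 (running +58.0160)
  i=5: -0.4180·-2.2098 − 2.9244·-3.4043 = +10.8792 (running +68.8951)
  i=6: 2.9244·1.1832 − 4.0219·-2.2098 = +12.3478 (running +81.2429)
Area = |Σ|/2 = |81.2429|/2 = 40.6215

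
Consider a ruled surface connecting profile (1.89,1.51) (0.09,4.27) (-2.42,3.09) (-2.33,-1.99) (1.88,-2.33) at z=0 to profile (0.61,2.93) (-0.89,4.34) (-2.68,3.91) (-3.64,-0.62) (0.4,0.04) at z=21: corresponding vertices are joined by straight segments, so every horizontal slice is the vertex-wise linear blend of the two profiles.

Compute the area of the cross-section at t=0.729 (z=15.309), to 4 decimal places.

Cross-section at t=0.729: each vertex is (1-t)·p0[i] + t·p1[i].
  v1: (1-0.729)·(1.89,1.51) + 0.729·(0.61,2.93) = (0.9569,2.5452)
  v2: (1-0.729)·(0.09,4.27) + 0.729·(-0.89,4.34) = (-0.6244,4.3210)
  v3: (1-0.729)·(-2.42,3.09) + 0.729·(-2.68,3.91) = (-2.6095,3.6878)
  v4: (1-0.729)·(-2.33,-1.99) + 0.729·(-3.64,-0.62) = (-3.2850,-0.9913)
  v5: (1-0.729)·(1.88,-2.33) + 0.729·(0.4,0.04) = (0.8011,-0.6023)
Shoelace sum Σ(x_i·y_{i+1} − x_{i+1}·y_i):
  i=1: 0.9569·4.3210 − -0.6244·2.5452 = +5.7240 (running +5.7240)
  i=2: -0.6244·3.6878 − -2.6095·4.3210 = +8.9732 (running +14.6971)
  i=3: -2.6095·-0.9913 − -3.2850·3.6878 = +14.7011 (running +29.3982)
  i=4: -3.2850·-0.6023 − 0.8011·-0.9913 = +2.7725 (running +32.1708)
  i=5: 0.8011·2.5452 − 0.9569·-0.6023 = +2.6152 (running +34.7860)
Area = |Σ|/2 = |34.7860|/2 = 17.3930

Area at t=0.729: 17.3930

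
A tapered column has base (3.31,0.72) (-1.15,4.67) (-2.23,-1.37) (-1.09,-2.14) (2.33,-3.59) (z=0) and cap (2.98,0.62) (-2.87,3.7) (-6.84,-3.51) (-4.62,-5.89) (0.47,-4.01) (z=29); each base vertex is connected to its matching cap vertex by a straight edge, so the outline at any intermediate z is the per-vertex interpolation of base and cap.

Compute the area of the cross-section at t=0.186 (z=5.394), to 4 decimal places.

Cross-section at t=0.186: each vertex is (1-t)·p0[i] + t·p1[i].
  v1: (1-0.186)·(3.31,0.72) + 0.186·(2.98,0.62) = (3.2486,0.7014)
  v2: (1-0.186)·(-1.15,4.67) + 0.186·(-2.87,3.7) = (-1.4699,4.4896)
  v3: (1-0.186)·(-2.23,-1.37) + 0.186·(-6.84,-3.51) = (-3.0875,-1.7680)
  v4: (1-0.186)·(-1.09,-2.14) + 0.186·(-4.62,-5.89) = (-1.7466,-2.8375)
  v5: (1-0.186)·(2.33,-3.59) + 0.186·(0.47,-4.01) = (1.9840,-3.6681)
Shoelace sum Σ(x_i·y_{i+1} − x_{i+1}·y_i):
  i=1: 3.2486·4.4896 − -1.4699·0.7014 = +15.6159 (running +15.6159)
  i=2: -1.4699·-1.7680 − -3.0875·4.4896 = +16.4603 (running +32.0762)
  i=3: -3.0875·-2.8375 − -1.7466·-1.7680 = +5.6726 (running +37.7489)
  i=4: -1.7466·-3.6681 − 1.9840·-2.8375 = +12.0364 (running +49.7852)
  i=5: 1.9840·0.7014 − 3.2486·-3.6681 = +13.3079 (running +63.0932)
Area = |Σ|/2 = |63.0932|/2 = 31.5466

Area at t=0.186: 31.5466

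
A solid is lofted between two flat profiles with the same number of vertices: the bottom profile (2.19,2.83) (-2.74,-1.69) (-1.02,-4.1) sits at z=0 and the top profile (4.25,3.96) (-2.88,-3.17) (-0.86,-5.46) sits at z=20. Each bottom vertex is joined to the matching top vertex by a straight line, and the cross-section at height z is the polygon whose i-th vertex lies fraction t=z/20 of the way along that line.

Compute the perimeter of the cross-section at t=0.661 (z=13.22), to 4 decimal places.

Cross-section at t=0.661: each vertex is (1-t)·p0[i] + t·p1[i].
  v1: (1-0.661)·(2.19,2.83) + 0.661·(4.25,3.96) = (3.5517,3.5769)
  v2: (1-0.661)·(-2.74,-1.69) + 0.661·(-2.88,-3.17) = (-2.8325,-2.6683)
  v3: (1-0.661)·(-1.02,-4.1) + 0.661·(-0.86,-5.46) = (-0.9142,-4.9990)
Perimeter = Σ |v_{i+1} − v_i|:
  edge 1→2: √(-6.3842² + -6.2452²) = 8.9309 (running 8.9309)
  edge 2→3: √(1.9183² + -2.3307²) = 3.0186 (running 11.9495)
  edge 3→1: √(4.4659² + 8.5759²) = 9.6690 (running 21.6185)
Perimeter = 21.6185

Perimeter at t=0.661: 21.6185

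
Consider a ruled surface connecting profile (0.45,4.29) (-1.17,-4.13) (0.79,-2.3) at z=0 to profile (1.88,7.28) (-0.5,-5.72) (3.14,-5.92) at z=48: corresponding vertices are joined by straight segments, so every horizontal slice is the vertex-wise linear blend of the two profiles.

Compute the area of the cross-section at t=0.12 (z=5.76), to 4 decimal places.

Cross-section at t=0.12: each vertex is (1-t)·p0[i] + t·p1[i].
  v1: (1-0.12)·(0.45,4.29) + 0.12·(1.88,7.28) = (0.6216,4.6488)
  v2: (1-0.12)·(-1.17,-4.13) + 0.12·(-0.5,-5.72) = (-1.0896,-4.3208)
  v3: (1-0.12)·(0.79,-2.3) + 0.12·(3.14,-5.92) = (1.0720,-2.7344)
Shoelace sum Σ(x_i·y_{i+1} − x_{i+1}·y_i):
  i=1: 0.6216·-4.3208 − -1.0896·4.6488 = +2.3795 (running +2.3795)
  i=2: -1.0896·-2.7344 − 1.0720·-4.3208 = +7.6113 (running +9.9908)
  i=3: 1.0720·4.6488 − 0.6216·-2.7344 = +6.6832 (running +16.6740)
Area = |Σ|/2 = |16.6740|/2 = 8.3370

Area at t=0.12: 8.3370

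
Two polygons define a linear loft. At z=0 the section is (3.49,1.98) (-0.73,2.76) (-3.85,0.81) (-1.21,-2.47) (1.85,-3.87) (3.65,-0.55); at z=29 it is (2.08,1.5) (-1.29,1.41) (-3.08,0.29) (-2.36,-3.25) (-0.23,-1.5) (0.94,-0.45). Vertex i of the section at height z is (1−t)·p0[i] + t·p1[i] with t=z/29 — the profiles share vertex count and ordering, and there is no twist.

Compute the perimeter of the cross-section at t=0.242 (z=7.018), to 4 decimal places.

Cross-section at t=0.242: each vertex is (1-t)·p0[i] + t·p1[i].
  v1: (1-0.242)·(3.49,1.98) + 0.242·(2.08,1.5) = (3.1488,1.8638)
  v2: (1-0.242)·(-0.73,2.76) + 0.242·(-1.29,1.41) = (-0.8655,2.4333)
  v3: (1-0.242)·(-3.85,0.81) + 0.242·(-3.08,0.29) = (-3.6637,0.6842)
  v4: (1-0.242)·(-1.21,-2.47) + 0.242·(-2.36,-3.25) = (-1.4883,-2.6588)
  v5: (1-0.242)·(1.85,-3.87) + 0.242·(-0.23,-1.5) = (1.3466,-3.2965)
  v6: (1-0.242)·(3.65,-0.55) + 0.242·(0.94,-0.45) = (2.9942,-0.5258)
Perimeter = Σ |v_{i+1} − v_i|:
  edge 1→2: √(-4.0143² + 0.5695²) = 4.0545 (running 4.0545)
  edge 2→3: √(-2.7981² + -1.7491²) = 3.2999 (running 7.3544)
  edge 3→4: √(2.1754² + -3.3429²) = 3.9884 (running 11.3427)
  edge 4→5: √(2.8349² + -0.6377²) = 2.9058 (running 14.2485)
  edge 5→6: √(1.6475² + 2.7707²) = 3.2235 (running 17.4720)
  edge 6→1: √(0.1546² + 2.3896²) = 2.3946 (running 19.8667)
Perimeter = 19.8667

Perimeter at t=0.242: 19.8667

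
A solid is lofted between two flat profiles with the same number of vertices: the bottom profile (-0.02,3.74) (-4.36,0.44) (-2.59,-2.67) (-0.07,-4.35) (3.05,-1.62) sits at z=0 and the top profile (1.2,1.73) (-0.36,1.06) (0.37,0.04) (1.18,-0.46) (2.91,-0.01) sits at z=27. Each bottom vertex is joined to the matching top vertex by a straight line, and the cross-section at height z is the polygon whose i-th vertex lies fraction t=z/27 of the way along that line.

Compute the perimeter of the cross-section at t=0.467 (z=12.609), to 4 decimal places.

Perimeter at t=0.467: 15.6130

Cross-section at t=0.467: each vertex is (1-t)·p0[i] + t·p1[i].
  v1: (1-0.467)·(-0.02,3.74) + 0.467·(1.2,1.73) = (0.5497,2.8013)
  v2: (1-0.467)·(-4.36,0.44) + 0.467·(-0.36,1.06) = (-2.4920,0.7295)
  v3: (1-0.467)·(-2.59,-2.67) + 0.467·(0.37,0.04) = (-1.2077,-1.4044)
  v4: (1-0.467)·(-0.07,-4.35) + 0.467·(1.18,-0.46) = (0.5138,-2.5334)
  v5: (1-0.467)·(3.05,-1.62) + 0.467·(2.91,-0.01) = (2.9846,-0.8681)
Perimeter = Σ |v_{i+1} − v_i|:
  edge 1→2: √(-3.0417² + -2.0718²) = 3.6803 (running 3.6803)
  edge 2→3: √(1.2843² + -2.1340²) = 2.4906 (running 6.1709)
  edge 3→4: √(1.7214² + -1.1289²) = 2.0586 (running 8.2295)
  edge 4→5: √(2.4709² + 1.6652²) = 2.9796 (running 11.2092)
  edge 5→1: √(-2.4349² + 3.6695²) = 4.4038 (running 15.6130)
Perimeter = 15.6130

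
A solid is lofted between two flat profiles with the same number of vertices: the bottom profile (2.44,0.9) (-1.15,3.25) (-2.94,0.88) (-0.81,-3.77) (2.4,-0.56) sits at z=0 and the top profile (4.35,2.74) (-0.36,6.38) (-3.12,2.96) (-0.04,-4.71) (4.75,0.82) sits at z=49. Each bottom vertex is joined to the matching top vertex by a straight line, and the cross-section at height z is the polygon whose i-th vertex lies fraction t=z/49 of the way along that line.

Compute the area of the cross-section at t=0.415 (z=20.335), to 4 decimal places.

Cross-section at t=0.415: each vertex is (1-t)·p0[i] + t·p1[i].
  v1: (1-0.415)·(2.44,0.9) + 0.415·(4.35,2.74) = (3.2326,1.6636)
  v2: (1-0.415)·(-1.15,3.25) + 0.415·(-0.36,6.38) = (-0.8221,4.5489)
  v3: (1-0.415)·(-2.94,0.88) + 0.415·(-3.12,2.96) = (-3.0147,1.7432)
  v4: (1-0.415)·(-0.81,-3.77) + 0.415·(-0.04,-4.71) = (-0.4904,-4.1601)
  v5: (1-0.415)·(2.4,-0.56) + 0.415·(4.75,0.82) = (3.3752,0.0127)
Shoelace sum Σ(x_i·y_{i+1} − x_{i+1}·y_i):
  i=1: 3.2326·4.5489 − -0.8221·1.6636 = +16.0729 (running +16.0729)
  i=2: -0.8221·1.7432 − -3.0147·4.5489 = +12.2805 (running +28.3534)
  i=3: -3.0147·-4.1601 − -0.4904·1.7432 = +13.3964 (running +41.7498)
  i=4: -0.4904·0.0127 − 3.3752·-4.1601 = +14.0351 (running +55.7850)
  i=5: 3.3752·1.6636 − 3.2326·0.0127 = +5.5740 (running +61.3590)
Area = |Σ|/2 = |61.3590|/2 = 30.6795

Area at t=0.415: 30.6795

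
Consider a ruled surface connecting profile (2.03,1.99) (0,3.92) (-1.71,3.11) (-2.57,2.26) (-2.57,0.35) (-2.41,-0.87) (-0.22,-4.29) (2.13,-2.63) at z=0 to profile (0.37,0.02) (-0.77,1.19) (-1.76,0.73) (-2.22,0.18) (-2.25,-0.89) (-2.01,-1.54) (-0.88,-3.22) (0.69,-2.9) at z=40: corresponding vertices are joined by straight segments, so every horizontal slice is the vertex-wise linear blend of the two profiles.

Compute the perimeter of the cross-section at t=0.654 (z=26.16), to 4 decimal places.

Perimeter at t=0.654: 14.7718

Cross-section at t=0.654: each vertex is (1-t)·p0[i] + t·p1[i].
  v1: (1-0.654)·(2.03,1.99) + 0.654·(0.37,0.02) = (0.9444,0.7016)
  v2: (1-0.654)·(0,3.92) + 0.654·(-0.77,1.19) = (-0.5036,2.1346)
  v3: (1-0.654)·(-1.71,3.11) + 0.654·(-1.76,0.73) = (-1.7427,1.5535)
  v4: (1-0.654)·(-2.57,2.26) + 0.654·(-2.22,0.18) = (-2.3411,0.8997)
  v5: (1-0.654)·(-2.57,0.35) + 0.654·(-2.25,-0.89) = (-2.3607,-0.4610)
  v6: (1-0.654)·(-2.41,-0.87) + 0.654·(-2.01,-1.54) = (-2.1484,-1.3082)
  v7: (1-0.654)·(-0.22,-4.29) + 0.654·(-0.88,-3.22) = (-0.6516,-3.5902)
  v8: (1-0.654)·(2.13,-2.63) + 0.654·(0.69,-2.9) = (1.1882,-2.8066)
Perimeter = Σ |v_{i+1} − v_i|:
  edge 1→2: √(-1.4479² + 1.4330²) = 2.0371 (running 2.0371)
  edge 2→3: √(-1.2391² + -0.5811²) = 1.3686 (running 3.4057)
  edge 3→4: √(-0.5984² + -0.6538²) = 0.8863 (running 4.2920)
  edge 4→5: √(-0.0196² + -1.3606²) = 1.3608 (running 5.6528)
  edge 5→6: √(0.2123² + -0.8472²) = 0.8734 (running 6.5262)
  edge 6→7: √(1.4968² + -2.2820²) = 2.7291 (running 9.2554)
  edge 7→8: √(1.8399² + 0.7836²) = 1.9998 (running 11.2552)
  edge 8→1: √(-0.2439² + 3.5082²) = 3.5167 (running 14.7718)
Perimeter = 14.7718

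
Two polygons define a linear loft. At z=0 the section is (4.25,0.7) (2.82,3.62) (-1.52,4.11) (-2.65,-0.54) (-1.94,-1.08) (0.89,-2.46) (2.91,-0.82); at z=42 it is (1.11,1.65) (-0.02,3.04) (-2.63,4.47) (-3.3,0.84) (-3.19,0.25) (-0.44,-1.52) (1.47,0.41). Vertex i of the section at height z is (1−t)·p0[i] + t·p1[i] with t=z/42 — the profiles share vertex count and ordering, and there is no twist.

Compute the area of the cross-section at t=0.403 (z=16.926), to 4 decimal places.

Cross-section at t=0.403: each vertex is (1-t)·p0[i] + t·p1[i].
  v1: (1-0.403)·(4.25,0.7) + 0.403·(1.11,1.65) = (2.9846,1.0829)
  v2: (1-0.403)·(2.82,3.62) + 0.403·(-0.02,3.04) = (1.6755,3.3863)
  v3: (1-0.403)·(-1.52,4.11) + 0.403·(-2.63,4.47) = (-1.9673,4.2551)
  v4: (1-0.403)·(-2.65,-0.54) + 0.403·(-3.3,0.84) = (-2.9120,0.0161)
  v5: (1-0.403)·(-1.94,-1.08) + 0.403·(-3.19,0.25) = (-2.4438,-0.5440)
  v6: (1-0.403)·(0.89,-2.46) + 0.403·(-0.44,-1.52) = (0.3540,-2.0812)
  v7: (1-0.403)·(2.91,-0.82) + 0.403·(1.47,0.41) = (2.3297,-0.3243)
Shoelace sum Σ(x_i·y_{i+1} − x_{i+1}·y_i):
  i=1: 2.9846·3.3863 − 1.6755·1.0829 = +8.2923 (running +8.2923)
  i=2: 1.6755·4.2551 − -1.9673·3.3863 = +13.7912 (running +22.0835)
  i=3: -1.9673·0.0161 − -2.9120·4.2551 = +12.3588 (running +34.4423)
  i=4: -2.9120·-0.5440 − -2.4438·0.0161 = +1.6236 (running +36.0659)
  i=5: -2.4438·-2.0812 − 0.3540·-0.5440 = +5.2785 (running +41.3443)
  i=6: 0.3540·-0.3243 − 2.3297·-2.0812 = +4.7337 (running +46.0780)
  i=7: 2.3297·1.0829 − 2.9846·-0.3243 = +3.4906 (running +49.5686)
Area = |Σ|/2 = |49.5686|/2 = 24.7843

Area at t=0.403: 24.7843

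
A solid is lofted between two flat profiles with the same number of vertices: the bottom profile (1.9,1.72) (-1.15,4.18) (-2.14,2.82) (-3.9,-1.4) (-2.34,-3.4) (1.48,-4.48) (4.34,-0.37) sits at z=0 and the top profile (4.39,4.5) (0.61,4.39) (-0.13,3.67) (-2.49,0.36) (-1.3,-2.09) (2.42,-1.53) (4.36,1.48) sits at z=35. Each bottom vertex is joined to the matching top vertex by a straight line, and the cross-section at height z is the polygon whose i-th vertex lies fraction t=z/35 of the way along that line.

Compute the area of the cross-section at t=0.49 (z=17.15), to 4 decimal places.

Area at t=0.49: 37.0102

Cross-section at t=0.49: each vertex is (1-t)·p0[i] + t·p1[i].
  v1: (1-0.49)·(1.9,1.72) + 0.49·(4.39,4.5) = (3.1201,3.0822)
  v2: (1-0.49)·(-1.15,4.18) + 0.49·(0.61,4.39) = (-0.2876,4.2829)
  v3: (1-0.49)·(-2.14,2.82) + 0.49·(-0.13,3.67) = (-1.1551,3.2365)
  v4: (1-0.49)·(-3.9,-1.4) + 0.49·(-2.49,0.36) = (-3.2091,-0.5376)
  v5: (1-0.49)·(-2.34,-3.4) + 0.49·(-1.3,-2.09) = (-1.8304,-2.7581)
  v6: (1-0.49)·(1.48,-4.48) + 0.49·(2.42,-1.53) = (1.9406,-3.0345)
  v7: (1-0.49)·(4.34,-0.37) + 0.49·(4.36,1.48) = (4.3498,0.5365)
Shoelace sum Σ(x_i·y_{i+1} − x_{i+1}·y_i):
  i=1: 3.1201·4.2829 − -0.2876·3.0822 = +14.2495 (running +14.2495)
  i=2: -0.2876·3.2365 − -1.1551·4.2829 = +4.0164 (running +18.2659)
  i=3: -1.1551·-0.5376 − -3.2091·3.2365 = +11.0072 (running +29.2731)
  i=4: -3.2091·-2.7581 − -1.8304·-0.5376 = +7.8670 (running +37.1401)
  i=5: -1.8304·-3.0345 − 1.9406·-2.7581 = +10.9067 (running +48.0468)
  i=6: 1.9406·0.5365 − 4.3498·-3.0345 = +14.2406 (running +62.2874)
  i=7: 4.3498·3.0822 − 3.1201·0.5365 = +11.7330 (running +74.0204)
Area = |Σ|/2 = |74.0204|/2 = 37.0102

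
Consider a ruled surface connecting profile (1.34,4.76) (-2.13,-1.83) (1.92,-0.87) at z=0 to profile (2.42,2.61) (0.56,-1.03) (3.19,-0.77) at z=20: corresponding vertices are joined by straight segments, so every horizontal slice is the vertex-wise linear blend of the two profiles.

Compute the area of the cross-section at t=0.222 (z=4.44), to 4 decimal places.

Cross-section at t=0.222: each vertex is (1-t)·p0[i] + t·p1[i].
  v1: (1-0.222)·(1.34,4.76) + 0.222·(2.42,2.61) = (1.5798,4.2827)
  v2: (1-0.222)·(-2.13,-1.83) + 0.222·(0.56,-1.03) = (-1.5328,-1.6524)
  v3: (1-0.222)·(1.92,-0.87) + 0.222·(3.19,-0.77) = (2.2019,-0.8478)
Shoelace sum Σ(x_i·y_{i+1} − x_{i+1}·y_i):
  i=1: 1.5798·-1.6524 − -1.5328·4.2827 = +3.9542 (running +3.9542)
  i=2: -1.5328·-0.8478 − 2.2019·-1.6524 = +4.9380 (running +8.8922)
  i=3: 2.2019·4.2827 − 1.5798·-0.8478 = +10.7696 (running +19.6618)
Area = |Σ|/2 = |19.6618|/2 = 9.8309

Area at t=0.222: 9.8309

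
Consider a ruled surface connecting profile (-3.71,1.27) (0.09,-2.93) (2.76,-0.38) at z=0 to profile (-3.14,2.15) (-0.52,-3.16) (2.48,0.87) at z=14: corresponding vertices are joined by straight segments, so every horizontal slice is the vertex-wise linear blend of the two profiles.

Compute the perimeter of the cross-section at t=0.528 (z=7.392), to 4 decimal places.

Perimeter at t=0.528: 16.3194

Cross-section at t=0.528: each vertex is (1-t)·p0[i] + t·p1[i].
  v1: (1-0.528)·(-3.71,1.27) + 0.528·(-3.14,2.15) = (-3.4090,1.7346)
  v2: (1-0.528)·(0.09,-2.93) + 0.528·(-0.52,-3.16) = (-0.2321,-3.0514)
  v3: (1-0.528)·(2.76,-0.38) + 0.528·(2.48,0.87) = (2.6122,0.2800)
Perimeter = Σ |v_{i+1} − v_i|:
  edge 1→2: √(3.1770² + -4.7861²) = 5.7445 (running 5.7445)
  edge 2→3: √(2.8442² + 3.3314²) = 4.3804 (running 10.1250)
  edge 3→1: √(-6.0212² + 1.4546²) = 6.1944 (running 16.3194)
Perimeter = 16.3194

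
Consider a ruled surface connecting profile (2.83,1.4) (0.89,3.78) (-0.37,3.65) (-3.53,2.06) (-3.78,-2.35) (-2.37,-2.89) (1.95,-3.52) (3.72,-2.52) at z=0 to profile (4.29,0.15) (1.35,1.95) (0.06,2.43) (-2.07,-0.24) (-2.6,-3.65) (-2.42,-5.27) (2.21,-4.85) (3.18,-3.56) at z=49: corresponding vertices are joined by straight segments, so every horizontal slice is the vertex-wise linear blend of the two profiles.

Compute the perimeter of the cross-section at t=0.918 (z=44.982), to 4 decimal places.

Cross-section at t=0.918: each vertex is (1-t)·p0[i] + t·p1[i].
  v1: (1-0.918)·(2.83,1.4) + 0.918·(4.29,0.15) = (4.1703,0.2525)
  v2: (1-0.918)·(0.89,3.78) + 0.918·(1.35,1.95) = (1.3123,2.1001)
  v3: (1-0.918)·(-0.37,3.65) + 0.918·(0.06,2.43) = (0.0247,2.5300)
  v4: (1-0.918)·(-3.53,2.06) + 0.918·(-2.07,-0.24) = (-2.1897,-0.0514)
  v5: (1-0.918)·(-3.78,-2.35) + 0.918·(-2.6,-3.65) = (-2.6968,-3.5434)
  v6: (1-0.918)·(-2.37,-2.89) + 0.918·(-2.42,-5.27) = (-2.4159,-5.0748)
  v7: (1-0.918)·(1.95,-3.52) + 0.918·(2.21,-4.85) = (2.1887,-4.7409)
  v8: (1-0.918)·(3.72,-2.52) + 0.918·(3.18,-3.56) = (3.2243,-3.4747)
Perimeter = Σ |v_{i+1} − v_i|:
  edge 1→2: √(-2.8580² + 1.8476²) = 3.4032 (running 3.4032)
  edge 2→3: √(-1.2875² + 0.4300²) = 1.3574 (running 4.7606)
  edge 3→4: √(-2.2145² + -2.5814²) = 3.4011 (running 8.1617)
  edge 4→5: √(-0.5070² + -3.4920²) = 3.5286 (running 11.6904)
  edge 5→6: √(0.2809² + -1.5314²) = 1.5570 (running 13.2473)
  edge 6→7: √(4.6046² + 0.3339²) = 4.6167 (running 17.8640)
  edge 7→8: √(1.0356² + 1.2662²) = 1.6358 (running 19.4998)
  edge 8→1: √(0.9460² + 3.7272²) = 3.8454 (running 23.3452)
Perimeter = 23.3452

Perimeter at t=0.918: 23.3452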